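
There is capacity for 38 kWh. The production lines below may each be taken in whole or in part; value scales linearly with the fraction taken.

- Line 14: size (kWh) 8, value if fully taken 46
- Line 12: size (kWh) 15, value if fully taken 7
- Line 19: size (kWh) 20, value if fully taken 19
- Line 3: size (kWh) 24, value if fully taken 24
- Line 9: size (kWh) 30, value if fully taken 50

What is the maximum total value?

Rank by value-to-size ratio: Line 14 46/8≈5.75, Line 9 50/30≈1.67, Line 3 24/24≈1, Line 19 19/20≈0.95, Line 12 7/15≈0.467.
Line 14: take in full, 8 kWh for value 46 → 30 left.
All 30 kWh of Line 9 fit (value 50) → 0 remain.
Total value = 96.

96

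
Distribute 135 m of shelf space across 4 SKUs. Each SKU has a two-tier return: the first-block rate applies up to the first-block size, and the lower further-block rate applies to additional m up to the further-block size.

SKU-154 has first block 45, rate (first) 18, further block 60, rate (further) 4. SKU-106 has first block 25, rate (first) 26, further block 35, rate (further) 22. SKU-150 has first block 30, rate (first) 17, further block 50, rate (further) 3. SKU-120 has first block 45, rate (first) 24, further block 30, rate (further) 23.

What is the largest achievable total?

Rank every tier by rate: SKU-106/T1 26 > SKU-120/T1 24 > SKU-120/T2 23 > SKU-106/T2 22 > SKU-154/T1 18 > SKU-150/T1 17 > SKU-154/T2 4 > SKU-150/T2 3.
SKU-106 T1 at 26: fill all 25 — 110 left.
SKU-120/T1 (24): +45 — 65 left.
SKU-120 T2 at 23: fill all 30 — 35 left.
SKU-106/T2 (22): +35 — 0 left.
Total = 26×25 + 24×45 + 23×30 + 22×35 = 3190.

3190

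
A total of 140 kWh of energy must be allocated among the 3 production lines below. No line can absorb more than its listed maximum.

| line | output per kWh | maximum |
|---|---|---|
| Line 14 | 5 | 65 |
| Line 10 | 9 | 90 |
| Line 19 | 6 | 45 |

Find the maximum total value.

Rank by output per kWh: Line 10 9 > Line 19 6 > Line 14 5.
Line 10 takes 90 to reach its cap of 90 — 50 left.
Line 19: +45 to 45 (cap) — 5 left.
Only 5 left; Line 14 takes them to reach 5.
Total = 5×5 + 9×90 + 6×45 = 1105.

1105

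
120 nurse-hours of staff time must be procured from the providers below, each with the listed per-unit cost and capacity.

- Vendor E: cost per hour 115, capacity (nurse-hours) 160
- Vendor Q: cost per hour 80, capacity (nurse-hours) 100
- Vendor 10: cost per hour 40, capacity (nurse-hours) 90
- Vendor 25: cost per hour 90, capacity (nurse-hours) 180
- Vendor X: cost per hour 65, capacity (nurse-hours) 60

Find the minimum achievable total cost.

5550

Cheapest first:
Vendor 10 (40): use full 90 ; 30 nurse-hours to go.
Vendor X at 65: take 30 of its 60 ; requirement met.
Vendor Q, Vendor 25, Vendor E: unused.
Cost = 90×40 + 30×65 = 5550.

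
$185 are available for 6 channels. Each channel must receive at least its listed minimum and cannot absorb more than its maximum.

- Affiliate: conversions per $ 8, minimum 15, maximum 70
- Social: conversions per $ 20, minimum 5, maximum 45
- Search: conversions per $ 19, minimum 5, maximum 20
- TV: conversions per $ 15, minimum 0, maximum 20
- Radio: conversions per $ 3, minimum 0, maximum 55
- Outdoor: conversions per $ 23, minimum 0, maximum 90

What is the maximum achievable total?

3695

Meeting every minimum uses 15+5+5+0+0+0 = 25 $, leaving 160.
Highest conversions per $ first: Outdoor 23 > Social 20 > Search 19 > TV 15 > Affiliate 8 > Radio 3.
Outdoor: +90 to 90 (cap) — 70 left.
Give Social 40 more to hit its cap of 45 — 30 left.
Search: +15 to 20 (cap) — 15 left.
TV has room for 20 more but only 15 remain, so it gets 15.
Total = 8×15 + 20×45 + 19×20 + 15×15 + 23×90 = 3695.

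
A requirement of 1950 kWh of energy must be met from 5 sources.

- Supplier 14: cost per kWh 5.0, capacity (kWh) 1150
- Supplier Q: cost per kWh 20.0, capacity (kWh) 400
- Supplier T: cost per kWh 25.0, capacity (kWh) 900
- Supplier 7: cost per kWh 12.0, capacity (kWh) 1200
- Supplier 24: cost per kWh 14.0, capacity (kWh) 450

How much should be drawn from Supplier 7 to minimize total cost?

800

Fill from the cheapest source first.
Supplier 14 (5.0): use full 1150 — 800 kWh to go.
Take 800 from Supplier 7 at 12.0 to finish.
Supplier 24, Supplier Q, Supplier T: unused.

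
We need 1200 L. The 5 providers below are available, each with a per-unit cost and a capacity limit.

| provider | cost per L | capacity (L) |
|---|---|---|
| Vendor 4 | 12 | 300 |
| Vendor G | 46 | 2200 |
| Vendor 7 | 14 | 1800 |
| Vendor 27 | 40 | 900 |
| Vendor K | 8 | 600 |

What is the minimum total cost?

12600

Use providers in increasing cost order.
Take 600 from Vendor K at 8 ; need 600 more.
Vendor 4 (12): use full 300 ; 300 L to go.
Vendor 7 at 14: take 300 of its 1800 ; requirement met.
Vendor 27, Vendor G: unused.
Cost = 600×8 + 300×12 + 300×14 = 12600.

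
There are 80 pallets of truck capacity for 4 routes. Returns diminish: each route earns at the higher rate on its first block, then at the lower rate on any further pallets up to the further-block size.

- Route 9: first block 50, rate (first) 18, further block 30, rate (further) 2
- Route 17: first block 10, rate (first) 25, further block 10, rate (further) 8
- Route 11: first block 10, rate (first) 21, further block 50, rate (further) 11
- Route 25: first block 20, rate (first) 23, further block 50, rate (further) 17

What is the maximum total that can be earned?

1640

Order all 8 blocks by rate: Route 17/T1 25 > Route 25/T1 23 > Route 11/T1 21 > Route 9/T1 18 > Route 25/T2 17 > Route 11/T2 11 > Route 17/T2 8 > Route 9/T2 2.
Fill Route 17 T1 block (10 at 25) — 70 left.
Fill Route 25 T1 block (20 at 23) — 50 left.
Fill Route 11 T1 block (10 at 21) — 40 left.
Route 9 T1 at 18: only 40 left, fill 40.
Total = 25×10 + 23×20 + 21×10 + 18×40 = 1640.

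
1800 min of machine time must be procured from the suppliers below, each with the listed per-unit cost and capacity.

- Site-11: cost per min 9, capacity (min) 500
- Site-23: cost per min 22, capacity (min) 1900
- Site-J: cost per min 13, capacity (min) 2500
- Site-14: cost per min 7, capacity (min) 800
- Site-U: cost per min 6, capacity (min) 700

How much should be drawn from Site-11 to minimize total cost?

300

Use suppliers in increasing cost order.
Site-U (6): use full 700 ; 1100 min to go.
Site-14 (7): use full 800 ; 300 min to go.
Take 300 from Site-11 at 9 to finish.
Site-J, Site-23: unused.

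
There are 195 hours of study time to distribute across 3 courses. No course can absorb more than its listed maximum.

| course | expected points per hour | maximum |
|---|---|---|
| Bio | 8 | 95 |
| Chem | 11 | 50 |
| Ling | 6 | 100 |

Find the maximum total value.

1610

Highest expected points per hour first: Chem 11 > Bio 8 > Ling 6.
Give Chem 50 to hit its cap of 50 ; 145 left.
Bio takes 95 to reach its cap of 95 ; 50 left.
Only 50 left; Ling takes them to reach 50.
Total = 8×95 + 11×50 + 6×50 = 1610.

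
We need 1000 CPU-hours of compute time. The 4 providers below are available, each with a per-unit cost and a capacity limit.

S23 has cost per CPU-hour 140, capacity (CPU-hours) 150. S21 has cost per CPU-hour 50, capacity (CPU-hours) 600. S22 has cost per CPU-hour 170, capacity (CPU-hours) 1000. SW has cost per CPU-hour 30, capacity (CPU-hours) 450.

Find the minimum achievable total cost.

Cheapest first:
SW (30): use full 450 ; 550 CPU-hours to go.
S21 (50): take the remaining 550 ; done.
S23, S22: unused.
Cost = 450×30 + 550×50 = 41000.

41000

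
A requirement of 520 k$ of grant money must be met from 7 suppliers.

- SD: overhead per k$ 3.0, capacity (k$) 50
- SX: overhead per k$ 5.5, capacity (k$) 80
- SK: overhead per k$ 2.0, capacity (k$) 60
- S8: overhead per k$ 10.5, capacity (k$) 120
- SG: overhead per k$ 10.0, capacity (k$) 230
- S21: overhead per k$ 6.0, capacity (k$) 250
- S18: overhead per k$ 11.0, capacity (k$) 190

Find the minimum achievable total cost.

Cheapest first:
SK (2.0): use full 60 — 460 k$ to go.
SD (3.0): use full 50 — 410 k$ to go.
SX (5.5): use full 80 — 330 k$ to go.
Take 250 from S21 at 6.0 — need 80 more.
SG at 10.0: take 80 of its 230 — requirement met.
S8, S18: unused.
Cost = 60×2.0 + 50×3.0 + 80×5.5 + 250×6.0 + 80×10.0 = 3010.

3010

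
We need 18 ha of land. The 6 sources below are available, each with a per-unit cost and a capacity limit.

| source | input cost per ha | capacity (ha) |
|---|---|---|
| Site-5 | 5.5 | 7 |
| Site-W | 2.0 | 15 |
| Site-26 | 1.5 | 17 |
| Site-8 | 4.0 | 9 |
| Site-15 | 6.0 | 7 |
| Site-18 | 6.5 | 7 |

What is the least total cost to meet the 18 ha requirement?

27.5

Fill from the cheapest source first.
Site-26 at 1.5: take all 17 ha ; 1 still needed.
Site-W (2.0): take the remaining 1 ; done.
Site-8, Site-5, Site-15, Site-18: unused.
Cost = 17×1.5 + 1×2.0 = 27.5.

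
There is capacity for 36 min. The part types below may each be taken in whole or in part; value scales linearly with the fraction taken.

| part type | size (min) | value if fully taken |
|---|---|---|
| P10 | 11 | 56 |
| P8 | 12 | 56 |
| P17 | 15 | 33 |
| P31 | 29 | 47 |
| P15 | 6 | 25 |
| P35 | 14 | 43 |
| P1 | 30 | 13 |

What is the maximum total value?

158.5

Sort by value density: P10 56/11≈5.09, P8 56/12≈4.67, P15 25/6≈4.17, P35 43/14≈3.07, P17 33/15≈2.2, P31 47/29≈1.62, P1 13/30≈0.433.
All 11 min of P10 fit (value 56) ; 25 remain.
P8: take in full, 12 min for value 56 ; 13 left.
Take all of P15 (6 min, value 25) ; 7 min left.
Only 7 min remain; take 7/14 of P35 for value 43×7/14 = 21.5.
Total value = 158.5.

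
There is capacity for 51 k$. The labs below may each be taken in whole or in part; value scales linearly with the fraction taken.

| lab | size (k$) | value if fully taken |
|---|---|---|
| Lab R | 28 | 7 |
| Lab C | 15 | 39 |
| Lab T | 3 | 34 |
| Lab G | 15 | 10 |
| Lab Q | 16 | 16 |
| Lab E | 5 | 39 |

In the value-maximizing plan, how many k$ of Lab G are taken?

12

Sort by value density: Lab T 34/3≈11.3, Lab E 39/5≈7.8, Lab C 39/15≈2.6, Lab Q 16/16≈1, Lab G 10/15≈0.667, Lab R 7/28≈0.25.
Lab T: take in full, 3 k$ for value 34 → 48 left.
Take all of Lab E (5 k$, value 39) → 43 k$ left.
Take all of Lab C (15 k$, value 39) → 28 k$ left.
Take all of Lab Q (16 k$, value 16) → 12 k$ left.
12 k$ left: a 12/15 share of Lab G gives 10×12/15 = 8.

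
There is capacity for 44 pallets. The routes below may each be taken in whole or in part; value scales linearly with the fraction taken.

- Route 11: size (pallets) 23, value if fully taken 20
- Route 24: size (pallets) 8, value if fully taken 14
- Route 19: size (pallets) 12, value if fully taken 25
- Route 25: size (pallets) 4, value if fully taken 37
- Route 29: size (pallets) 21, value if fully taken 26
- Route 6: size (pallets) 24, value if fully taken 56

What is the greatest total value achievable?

Sort by value density: Route 25 37/4≈9.25, Route 6 56/24≈2.33, Route 19 25/12≈2.08, Route 24 14/8≈1.75, Route 29 26/21≈1.24, Route 11 20/23≈0.87.
Take all of Route 25 (4 pallets, value 37) — 40 pallets left.
Take all of Route 6 (24 pallets, value 56) — 16 pallets left.
Take all of Route 19 (12 pallets, value 25) — 4 pallets left.
4 pallets left: a 4/8 share of Route 24 gives 14×4/8 = 7.
Total value = 125.

125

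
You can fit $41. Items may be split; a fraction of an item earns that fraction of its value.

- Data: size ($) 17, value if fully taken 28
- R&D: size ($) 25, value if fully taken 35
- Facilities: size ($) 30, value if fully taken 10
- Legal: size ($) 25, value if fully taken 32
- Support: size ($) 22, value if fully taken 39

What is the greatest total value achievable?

69.8

Sort by value density: Support 39/22≈1.77, Data 28/17≈1.65, R&D 35/25≈1.4, Legal 32/25≈1.28, Facilities 10/30≈0.333.
Support: take in full, 22 $ for value 39 ; 19 left.
Data: take in full, 17 $ for value 28 ; 2 left.
2 $ left: a 2/25 share of R&D gives 35×2/25 = 2.8.
Total value = 69.8.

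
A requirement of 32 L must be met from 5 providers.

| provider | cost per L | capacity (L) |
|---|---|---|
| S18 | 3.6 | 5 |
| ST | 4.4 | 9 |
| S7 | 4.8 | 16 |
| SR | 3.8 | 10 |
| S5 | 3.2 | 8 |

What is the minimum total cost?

Cheapest first:
Take 8 from S5 at 3.2 → need 24 more.
S18 (3.6): use full 5 → 19 L to go.
SR (3.8): use full 10 → 9 L to go.
Take 9 from ST at 4.4 → need 0 more.
S7: unused.
Cost = 8×3.2 + 5×3.6 + 10×3.8 + 9×4.4 = 121.2.

121.2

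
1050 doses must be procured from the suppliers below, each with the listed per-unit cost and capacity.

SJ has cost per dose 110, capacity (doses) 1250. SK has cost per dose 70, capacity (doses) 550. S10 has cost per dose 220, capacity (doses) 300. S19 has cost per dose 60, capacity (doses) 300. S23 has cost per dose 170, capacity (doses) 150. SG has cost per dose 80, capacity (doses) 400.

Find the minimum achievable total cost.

72500

Use suppliers in increasing cost order.
S19 (60): use full 300 ; 750 doses to go.
SK at 70: take all 550 doses ; 200 still needed.
Take 200 from SG at 80 to finish.
SJ, S23, S10: unused.
Cost = 300×60 + 550×70 + 200×80 = 72500.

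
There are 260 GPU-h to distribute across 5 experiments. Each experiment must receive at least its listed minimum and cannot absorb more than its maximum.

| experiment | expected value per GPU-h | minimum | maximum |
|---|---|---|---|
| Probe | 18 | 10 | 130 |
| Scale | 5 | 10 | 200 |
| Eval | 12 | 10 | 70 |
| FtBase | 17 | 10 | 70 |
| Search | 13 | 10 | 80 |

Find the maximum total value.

Meeting every minimum uses 10+10+10+10+10 = 50 GPU-h, leaving 210.
Rank by expected value per GPU-h: Probe 18 > FtBase 17 > Search 13 > Eval 12 > Scale 5.
Probe takes 120 more to reach its cap of 130 → 90 left.
Give FtBase 60 more to hit its cap of 70 → 30 left.
Only 30 left; Search takes them to reach 40.
Total = 18×130 + 5×10 + 12×10 + 17×70 + 13×40 = 4220.

4220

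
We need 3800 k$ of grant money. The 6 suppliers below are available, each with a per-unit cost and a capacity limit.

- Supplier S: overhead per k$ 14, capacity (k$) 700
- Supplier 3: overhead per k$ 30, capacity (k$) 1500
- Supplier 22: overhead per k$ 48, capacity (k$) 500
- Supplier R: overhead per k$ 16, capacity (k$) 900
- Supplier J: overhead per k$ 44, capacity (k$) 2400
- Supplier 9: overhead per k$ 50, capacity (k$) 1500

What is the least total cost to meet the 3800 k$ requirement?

Fill from the cheapest supplier first.
Supplier S at 14: take all 700 k$ — 3100 still needed.
Supplier R (16): use full 900 — 2200 k$ to go.
Supplier 3 (30): use full 1500 — 700 k$ to go.
Supplier J at 44: take 700 of its 2400 — requirement met.
Supplier 22, Supplier 9: unused.
Cost = 700×14 + 900×16 + 1500×30 + 700×44 = 100000.

100000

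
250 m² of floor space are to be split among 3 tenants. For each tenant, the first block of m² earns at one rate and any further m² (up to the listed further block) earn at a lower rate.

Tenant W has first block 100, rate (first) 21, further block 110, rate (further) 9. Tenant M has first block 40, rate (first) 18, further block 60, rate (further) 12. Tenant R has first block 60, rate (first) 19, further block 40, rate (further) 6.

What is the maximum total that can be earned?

4560

Order all 6 blocks by rate: Tenant W/first 21 > Tenant R/first 19 > Tenant M/first 18 > Tenant M/second 12 > Tenant W/second 9 > Tenant R/second 6.
Fill Tenant W first block (100 at 21) — 150 left.
Tenant R first at 19: fill all 60 — 90 left.
Fill Tenant M first block (40 at 18) — 50 left.
Tenant M/second: +50 of 60 at 12; pool empty.
Total = 21×100 + 19×60 + 18×40 + 12×50 = 4560.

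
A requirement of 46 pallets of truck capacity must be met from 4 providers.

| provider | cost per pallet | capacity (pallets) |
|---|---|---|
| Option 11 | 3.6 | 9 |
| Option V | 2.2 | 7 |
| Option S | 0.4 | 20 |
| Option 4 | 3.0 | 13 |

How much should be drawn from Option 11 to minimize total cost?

6

Fill from the cheapest provider first.
Take 20 from Option S at 0.4 — need 26 more.
Option V (2.2): use full 7 — 19 pallets to go.
Take 13 from Option 4 at 3.0 — need 6 more.
Take 6 from Option 11 at 3.6 to finish.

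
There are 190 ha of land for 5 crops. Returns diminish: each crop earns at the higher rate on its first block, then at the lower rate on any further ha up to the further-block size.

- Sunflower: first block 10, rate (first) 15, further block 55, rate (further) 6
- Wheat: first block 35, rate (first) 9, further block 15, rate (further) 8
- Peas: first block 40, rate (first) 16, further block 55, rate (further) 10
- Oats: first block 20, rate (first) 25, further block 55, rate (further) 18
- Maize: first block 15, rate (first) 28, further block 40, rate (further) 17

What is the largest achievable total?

3480

Order all 10 blocks by rate: Maize/tier1 28 > Oats/tier1 25 > Oats/tier2 18 > Maize/tier2 17 > Peas/tier1 16 > Sunflower/tier1 15 > Peas/tier2 10 > Wheat/tier1 9 > Wheat/tier2 8 > Sunflower/tier2 6.
Maize tier1 at 28: fill all 15 ; 175 left.
Oats/tier1 (25): +20 ; 155 left.
Oats tier2 at 18: fill all 55 ; 100 left.
Fill Maize tier2 block (40 at 17) ; 60 left.
Peas tier1 at 16: fill all 40 ; 20 left.
Fill Sunflower tier1 block (10 at 15) ; 10 left.
Peas/tier2: +10 of 55 at 10; pool empty.
Total = 28×15 + 25×20 + 18×55 + 17×40 + 16×40 + 15×10 + 10×10 = 3480.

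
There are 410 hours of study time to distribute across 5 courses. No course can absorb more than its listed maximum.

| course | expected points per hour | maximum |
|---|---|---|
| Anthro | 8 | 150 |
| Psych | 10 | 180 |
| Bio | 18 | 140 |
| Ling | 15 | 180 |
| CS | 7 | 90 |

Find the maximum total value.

6120

Highest expected points per hour first: Bio 18 > Ling 15 > Psych 10 > Anthro 8 > CS 7.
Bio: +140 to 140 (cap) ; 270 left.
Ling: +180 to 180 (cap) ; 90 left.
Only 90 left; Psych takes them to reach 90.
Total = 10×90 + 18×140 + 15×180 = 6120.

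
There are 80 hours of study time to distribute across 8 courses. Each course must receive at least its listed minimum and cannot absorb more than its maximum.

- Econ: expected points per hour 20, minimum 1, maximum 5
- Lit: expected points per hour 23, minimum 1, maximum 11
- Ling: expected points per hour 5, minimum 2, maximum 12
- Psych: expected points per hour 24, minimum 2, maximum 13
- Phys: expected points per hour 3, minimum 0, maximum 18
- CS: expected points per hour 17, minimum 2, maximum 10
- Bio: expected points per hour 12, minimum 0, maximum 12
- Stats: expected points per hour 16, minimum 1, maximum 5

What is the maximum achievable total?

1155

Meeting every minimum uses 1+1+2+2+0+2+0+1 = 9 hours, leaving 71.
Order the courses by expected points per hour: Psych 24 > Lit 23 > Econ 20 > CS 17 > Stats 16 > Bio 12 > Ling 5 > Phys 3.
Give Psych 11 more to hit its cap of 13 — 60 left.
Lit: +10 to 11 (cap) — 50 left.
Econ: +4 to 5 (cap) — 46 left.
CS takes 8 more to reach its cap of 10 — 38 left.
Stats: +4 to 5 (cap) — 34 left.
Bio takes 12 more to reach its cap of 12 — 22 left.
Ling takes 10 more to reach its cap of 12 — 12 left.
Phys: +12 (room for 18) → 12. Pool exhausted.
Total = 20×5 + 23×11 + 5×12 + 24×13 + 3×12 + 17×10 + 12×12 + 16×5 = 1155.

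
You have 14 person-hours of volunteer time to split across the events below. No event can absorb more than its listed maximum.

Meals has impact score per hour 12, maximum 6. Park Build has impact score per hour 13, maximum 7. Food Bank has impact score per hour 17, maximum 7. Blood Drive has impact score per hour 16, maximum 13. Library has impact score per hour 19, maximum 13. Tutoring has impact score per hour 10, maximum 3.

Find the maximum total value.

Order the events by impact score per hour: Library 19 > Food Bank 17 > Blood Drive 16 > Park Build 13 > Meals 12 > Tutoring 10.
Give Library 13 to hit its cap of 13 → 1 left.
Only 1 left; Food Bank takes them to reach 1.
Total = 17×1 + 19×13 = 264.

264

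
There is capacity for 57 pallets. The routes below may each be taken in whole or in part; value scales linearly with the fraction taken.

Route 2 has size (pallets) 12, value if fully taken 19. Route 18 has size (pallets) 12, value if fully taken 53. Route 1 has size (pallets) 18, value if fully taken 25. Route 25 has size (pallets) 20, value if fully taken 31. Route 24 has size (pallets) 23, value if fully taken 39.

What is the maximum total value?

126.5

Sort by value density: Route 18 53/12≈4.42, Route 24 39/23≈1.7, Route 2 19/12≈1.58, Route 25 31/20≈1.55, Route 1 25/18≈1.39.
Take all of Route 18 (12 pallets, value 53) ; 45 pallets left.
All 23 pallets of Route 24 fit (value 39) ; 22 remain.
All 12 pallets of Route 2 fit (value 19) ; 10 remain.
10 pallets left: a 10/20 share of Route 25 gives 31×10/20 = 15.5.
Total value = 126.5.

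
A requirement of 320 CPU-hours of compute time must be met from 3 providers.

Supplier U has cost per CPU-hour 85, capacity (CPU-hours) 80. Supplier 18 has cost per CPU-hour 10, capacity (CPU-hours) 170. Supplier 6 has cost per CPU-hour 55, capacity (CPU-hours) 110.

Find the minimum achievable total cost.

11150

Cheapest first:
Supplier 18 (10): use full 170 — 150 CPU-hours to go.
Supplier 6 (55): use full 110 — 40 CPU-hours to go.
Supplier U (85): take the remaining 40 — done.
Cost = 170×10 + 110×55 + 40×85 = 11150.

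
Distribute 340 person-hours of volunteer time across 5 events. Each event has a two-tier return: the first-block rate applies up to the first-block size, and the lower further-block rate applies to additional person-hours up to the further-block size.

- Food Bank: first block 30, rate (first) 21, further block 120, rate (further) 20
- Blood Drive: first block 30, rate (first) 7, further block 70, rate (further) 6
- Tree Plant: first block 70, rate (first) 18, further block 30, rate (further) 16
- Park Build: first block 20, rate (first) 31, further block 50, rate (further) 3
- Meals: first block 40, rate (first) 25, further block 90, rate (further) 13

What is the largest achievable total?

6780

Rank every tier by rate: Park Build/first 31 > Meals/first 25 > Food Bank/first 21 > Food Bank/second 20 > Tree Plant/first 18 > Tree Plant/second 16 > Meals/second 13 > Blood Drive/first 7 > Blood Drive/second 6 > Park Build/second 3.
Park Build/first (31): +20 → 320 left.
Meals/first (25): +40 → 280 left.
Fill Food Bank first block (30 at 21) → 250 left.
Food Bank second at 20: fill all 120 → 130 left.
Tree Plant first at 18: fill all 70 → 60 left.
Tree Plant second at 16: fill all 30 → 30 left.
30 remain; put them into Meals second at 13.
Total = 31×20 + 25×40 + 21×30 + 20×120 + 18×70 + 16×30 + 13×30 = 6780.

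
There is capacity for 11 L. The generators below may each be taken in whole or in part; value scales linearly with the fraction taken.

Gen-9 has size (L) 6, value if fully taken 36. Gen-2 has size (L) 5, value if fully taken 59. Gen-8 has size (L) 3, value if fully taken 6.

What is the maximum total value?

95

Best value per unit of size first: Gen-2 59/5≈11.8, Gen-9 36/6≈6, Gen-8 6/3≈2.
Take all of Gen-2 (5 L, value 59) → 6 L left.
Gen-9: take in full, 6 L for value 36 → 0 left.
Total value = 95.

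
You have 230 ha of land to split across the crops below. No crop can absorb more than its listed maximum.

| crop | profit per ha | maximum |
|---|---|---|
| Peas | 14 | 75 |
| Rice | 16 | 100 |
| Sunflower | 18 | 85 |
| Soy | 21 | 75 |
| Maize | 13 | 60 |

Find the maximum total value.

Order the crops by profit per ha: Soy 21 > Sunflower 18 > Rice 16 > Peas 14 > Maize 13.
Soy: +75 to 75 (cap) — 155 left.
Sunflower: +85 to 85 (cap) — 70 left.
Only 70 left; Rice takes them to reach 70.
Total = 16×70 + 18×85 + 21×75 = 4225.

4225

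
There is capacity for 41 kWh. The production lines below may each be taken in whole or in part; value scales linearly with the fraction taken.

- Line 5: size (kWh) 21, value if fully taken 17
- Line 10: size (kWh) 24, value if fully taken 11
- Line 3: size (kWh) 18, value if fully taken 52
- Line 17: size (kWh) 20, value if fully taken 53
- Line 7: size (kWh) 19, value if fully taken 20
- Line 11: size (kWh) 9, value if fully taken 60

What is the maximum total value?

149.1

Sort by value density: Line 11 60/9≈6.67, Line 3 52/18≈2.89, Line 17 53/20≈2.65, Line 7 20/19≈1.05, Line 5 17/21≈0.81, Line 10 11/24≈0.458.
Line 11: take in full, 9 kWh for value 60 ; 32 left.
All 18 kWh of Line 3 fit (value 52) ; 14 remain.
Only 14 kWh remain; take 14/20 of Line 17 for value 53×14/20 = 37.1.
Total value = 149.1.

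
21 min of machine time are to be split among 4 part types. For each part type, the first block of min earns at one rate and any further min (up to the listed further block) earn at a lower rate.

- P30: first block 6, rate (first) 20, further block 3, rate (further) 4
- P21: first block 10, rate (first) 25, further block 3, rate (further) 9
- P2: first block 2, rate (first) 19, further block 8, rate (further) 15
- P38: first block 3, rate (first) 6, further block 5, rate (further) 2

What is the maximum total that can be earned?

453

Order all 8 blocks by rate: P21/first 25 > P30/first 20 > P2/first 19 > P2/second 15 > P21/second 9 > P38/first 6 > P30/second 4 > P38/second 2.
Fill P21 first block (10 at 25) — 11 left.
P30 first at 20: fill all 6 — 5 left.
P2/first (19): +2 — 3 left.
P2/second: +3 of 8 at 15; pool empty.
Total = 25×10 + 20×6 + 19×2 + 15×3 = 453.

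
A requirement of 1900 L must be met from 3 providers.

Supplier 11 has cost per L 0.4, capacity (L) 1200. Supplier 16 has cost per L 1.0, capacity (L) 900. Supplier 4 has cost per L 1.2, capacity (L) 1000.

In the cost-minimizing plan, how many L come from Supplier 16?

700

Fill from the cheapest provider first.
Supplier 11 (0.4): use full 1200 ; 700 L to go.
Supplier 16 (1.0): take the remaining 700 ; done.
Supplier 4: unused.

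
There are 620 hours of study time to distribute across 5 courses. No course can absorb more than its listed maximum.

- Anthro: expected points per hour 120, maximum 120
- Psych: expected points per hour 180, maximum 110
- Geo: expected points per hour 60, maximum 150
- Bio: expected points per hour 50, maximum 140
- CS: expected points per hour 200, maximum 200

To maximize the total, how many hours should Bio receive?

Order the courses by expected points per hour: CS 200 > Psych 180 > Anthro 120 > Geo 60 > Bio 50.
CS: +200 to 200 (cap) ; 420 left.
Psych: +110 to 110 (cap) ; 310 left.
Anthro takes 120 to reach its cap of 120 ; 190 left.
Give Geo 150 to hit its cap of 150 ; 40 left.
Bio has room for 140 but only 40 remain, so it gets 40.

40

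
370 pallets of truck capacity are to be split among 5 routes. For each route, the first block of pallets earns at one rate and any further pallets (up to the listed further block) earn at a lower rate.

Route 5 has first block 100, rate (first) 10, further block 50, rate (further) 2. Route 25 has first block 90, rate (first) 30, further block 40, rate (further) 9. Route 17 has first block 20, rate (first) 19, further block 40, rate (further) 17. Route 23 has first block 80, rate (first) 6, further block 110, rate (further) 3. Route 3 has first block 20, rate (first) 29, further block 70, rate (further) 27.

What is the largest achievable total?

Rank every tier by rate: Route 25/tier1 30 > Route 3/tier1 29 > Route 3/tier2 27 > Route 17/tier1 19 > Route 17/tier2 17 > Route 5/tier1 10 > Route 25/tier2 9 > Route 23/tier1 6 > Route 23/tier2 3 > Route 5/tier2 2.
Route 25 tier1 at 30: fill all 90 ; 280 left.
Route 3 tier1 at 29: fill all 20 ; 260 left.
Fill Route 3 tier2 block (70 at 27) ; 190 left.
Fill Route 17 tier1 block (20 at 19) ; 170 left.
Route 17/tier2 (17): +40 ; 130 left.
Route 5/tier1 (10): +100 ; 30 left.
Route 25/tier2: +30 of 40 at 9; pool empty.
Total = 30×90 + 29×20 + 27×70 + 19×20 + 17×40 + 10×100 + 9×30 = 7500.

7500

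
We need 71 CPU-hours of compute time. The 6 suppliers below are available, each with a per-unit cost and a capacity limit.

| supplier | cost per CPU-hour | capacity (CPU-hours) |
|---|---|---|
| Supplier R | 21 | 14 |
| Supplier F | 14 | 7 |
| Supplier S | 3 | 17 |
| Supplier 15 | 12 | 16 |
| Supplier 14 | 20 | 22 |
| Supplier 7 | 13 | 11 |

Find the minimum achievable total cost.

884

Use suppliers in increasing cost order.
Supplier S (3): use full 17 ; 54 CPU-hours to go.
Supplier 15 (12): use full 16 ; 38 CPU-hours to go.
Take 11 from Supplier 7 at 13 ; need 27 more.
Supplier F at 14: take all 7 CPU-hours ; 20 still needed.
Take 20 from Supplier 14 at 20 to finish.
Supplier R: unused.
Cost = 17×3 + 16×12 + 11×13 + 7×14 + 20×20 = 884.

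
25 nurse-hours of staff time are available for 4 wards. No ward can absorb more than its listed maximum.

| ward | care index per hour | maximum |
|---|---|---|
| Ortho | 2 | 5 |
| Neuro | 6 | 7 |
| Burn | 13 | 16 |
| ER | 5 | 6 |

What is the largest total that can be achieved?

260

Highest care index per hour first: Burn 13 > Neuro 6 > ER 5 > Ortho 2.
Burn takes 16 to reach its cap of 16 → 9 left.
Neuro takes 7 to reach its cap of 7 → 2 left.
ER has room for 6 but only 2 remain, so it gets 2.
Total = 6×7 + 13×16 + 5×2 = 260.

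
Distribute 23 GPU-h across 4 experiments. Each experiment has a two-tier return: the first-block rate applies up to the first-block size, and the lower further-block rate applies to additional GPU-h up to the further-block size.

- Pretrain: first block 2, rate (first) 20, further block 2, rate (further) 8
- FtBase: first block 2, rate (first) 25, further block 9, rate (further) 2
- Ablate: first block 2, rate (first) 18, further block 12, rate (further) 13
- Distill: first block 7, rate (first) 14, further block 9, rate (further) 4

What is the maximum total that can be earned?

Treat each block as its own option and order by rate: FtBase/T1 25 > Pretrain/T1 20 > Ablate/T1 18 > Distill/T1 14 > Ablate/T2 13 > Pretrain/T2 8 > Distill/T2 4 > FtBase/T2 2.
FtBase/T1 (25): +2 → 21 left.
Fill Pretrain T1 block (2 at 20) → 19 left.
Ablate/T1 (18): +2 → 17 left.
Distill/T1 (14): +7 → 10 left.
Ablate T2 at 13: only 10 left, fill 10.
Total = 25×2 + 20×2 + 18×2 + 14×7 + 13×10 = 354.

354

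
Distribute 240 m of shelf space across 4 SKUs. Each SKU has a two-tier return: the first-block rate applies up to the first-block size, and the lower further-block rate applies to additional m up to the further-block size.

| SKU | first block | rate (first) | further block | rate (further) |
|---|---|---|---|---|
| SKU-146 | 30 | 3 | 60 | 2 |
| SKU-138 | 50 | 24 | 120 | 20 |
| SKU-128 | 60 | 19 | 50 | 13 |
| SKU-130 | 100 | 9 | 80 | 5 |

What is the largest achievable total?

Treat each block as its own option and order by rate: SKU-138/T1 24 > SKU-138/T2 20 > SKU-128/T1 19 > SKU-128/T2 13 > SKU-130/T1 9 > SKU-130/T2 5 > SKU-146/T1 3 > SKU-146/T2 2.
SKU-138/T1 (24): +50 — 190 left.
Fill SKU-138 T2 block (120 at 20) — 70 left.
SKU-128 T1 at 19: fill all 60 — 10 left.
SKU-128 T2 at 13: only 10 left, fill 10.
Total = 24×50 + 20×120 + 19×60 + 13×10 = 4870.

4870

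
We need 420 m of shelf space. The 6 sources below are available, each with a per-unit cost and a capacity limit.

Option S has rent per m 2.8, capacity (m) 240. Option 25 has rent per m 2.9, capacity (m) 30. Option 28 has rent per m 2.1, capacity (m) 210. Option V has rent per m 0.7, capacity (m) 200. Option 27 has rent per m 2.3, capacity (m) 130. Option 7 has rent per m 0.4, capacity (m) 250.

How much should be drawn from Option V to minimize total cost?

170

Cheapest first:
Take 250 from Option 7 at 0.4 — need 170 more.
Take 170 from Option V at 0.7 to finish.
Option 28, Option 27, Option S, Option 25: unused.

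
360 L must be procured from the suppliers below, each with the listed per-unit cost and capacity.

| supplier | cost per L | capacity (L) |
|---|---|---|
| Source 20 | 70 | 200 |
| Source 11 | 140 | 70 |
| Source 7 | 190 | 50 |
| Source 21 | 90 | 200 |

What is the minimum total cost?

Cheapest first:
Source 20 (70): use full 200 → 160 L to go.
Source 21 at 90: take 160 of its 200 → requirement met.
Source 11, Source 7: unused.
Cost = 200×70 + 160×90 = 28400.

28400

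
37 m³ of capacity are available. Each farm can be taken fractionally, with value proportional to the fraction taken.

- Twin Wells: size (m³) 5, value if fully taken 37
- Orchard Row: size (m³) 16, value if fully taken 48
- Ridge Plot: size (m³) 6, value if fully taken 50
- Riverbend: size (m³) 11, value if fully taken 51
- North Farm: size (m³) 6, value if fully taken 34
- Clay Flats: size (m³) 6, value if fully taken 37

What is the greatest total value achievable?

Rank by value-to-size ratio: Ridge Plot 50/6≈8.33, Twin Wells 37/5≈7.4, Clay Flats 37/6≈6.17, North Farm 34/6≈5.67, Riverbend 51/11≈4.64, Orchard Row 48/16≈3.
All 6 m³ of Ridge Plot fit (value 50) — 31 remain.
Twin Wells: take in full, 5 m³ for value 37 — 26 left.
All 6 m³ of Clay Flats fit (value 37) — 20 remain.
All 6 m³ of North Farm fit (value 34) — 14 remain.
All 11 m³ of Riverbend fit (value 51) — 3 remain.
3 m³ left: a 3/16 share of Orchard Row gives 48×3/16 = 9.
Total value = 218.

218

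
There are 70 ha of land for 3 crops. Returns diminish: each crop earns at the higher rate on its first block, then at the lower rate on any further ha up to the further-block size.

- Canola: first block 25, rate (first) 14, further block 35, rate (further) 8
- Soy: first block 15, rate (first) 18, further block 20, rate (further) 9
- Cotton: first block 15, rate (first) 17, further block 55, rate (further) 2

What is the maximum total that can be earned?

1010

Order all 6 blocks by rate: Soy/T1 18 > Cotton/T1 17 > Canola/T1 14 > Soy/T2 9 > Canola/T2 8 > Cotton/T2 2.
Soy T1 at 18: fill all 15 → 55 left.
Fill Cotton T1 block (15 at 17) → 40 left.
Canola/T1 (14): +25 → 15 left.
Soy/T2: +15 of 20 at 9; pool empty.
Total = 18×15 + 17×15 + 14×25 + 9×15 = 1010.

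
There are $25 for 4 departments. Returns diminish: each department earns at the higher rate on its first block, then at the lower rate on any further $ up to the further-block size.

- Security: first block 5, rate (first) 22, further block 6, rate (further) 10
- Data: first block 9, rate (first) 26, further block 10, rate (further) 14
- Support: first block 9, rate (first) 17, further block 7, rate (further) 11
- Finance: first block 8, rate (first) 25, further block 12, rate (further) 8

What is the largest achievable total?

595

Rank every tier by rate: Data/T1 26 > Finance/T1 25 > Security/T1 22 > Support/T1 17 > Data/T2 14 > Support/T2 11 > Security/T2 10 > Finance/T2 8.
Fill Data T1 block (9 at 26) → 16 left.
Finance/T1 (25): +8 → 8 left.
Fill Security T1 block (5 at 22) → 3 left.
3 remain; put them into Support T1 at 17.
Total = 26×9 + 25×8 + 22×5 + 17×3 = 595.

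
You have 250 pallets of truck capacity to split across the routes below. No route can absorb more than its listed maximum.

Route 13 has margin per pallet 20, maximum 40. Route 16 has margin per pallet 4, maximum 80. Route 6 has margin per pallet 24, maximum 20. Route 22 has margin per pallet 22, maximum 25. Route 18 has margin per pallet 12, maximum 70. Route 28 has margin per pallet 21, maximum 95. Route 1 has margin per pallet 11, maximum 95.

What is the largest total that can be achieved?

4665

Highest margin per pallet first: Route 6 24 > Route 22 22 > Route 28 21 > Route 13 20 > Route 18 12 > Route 1 11 > Route 16 4.
Give Route 6 20 to hit its cap of 20 — 230 left.
Route 22 takes 25 to reach its cap of 25 — 205 left.
Route 28 takes 95 to reach its cap of 95 — 110 left.
Give Route 13 40 to hit its cap of 40 — 70 left.
Route 18 takes 70 to reach its cap of 70 — 0 left.
Total = 20×40 + 24×20 + 22×25 + 12×70 + 21×95 = 4665.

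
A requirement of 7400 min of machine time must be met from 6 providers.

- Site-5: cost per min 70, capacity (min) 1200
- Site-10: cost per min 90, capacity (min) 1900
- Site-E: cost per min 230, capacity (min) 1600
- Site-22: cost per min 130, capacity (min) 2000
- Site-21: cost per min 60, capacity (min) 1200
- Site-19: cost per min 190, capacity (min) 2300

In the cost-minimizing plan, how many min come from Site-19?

Use providers in increasing cost order.
Site-21 (60): use full 1200 → 6200 min to go.
Site-5 at 70: take all 1200 min → 5000 still needed.
Take 1900 from Site-10 at 90 → need 3100 more.
Take 2000 from Site-22 at 130 → need 1100 more.
Site-19 at 190: take 1100 of its 2300 → requirement met.
Site-E: unused.

1100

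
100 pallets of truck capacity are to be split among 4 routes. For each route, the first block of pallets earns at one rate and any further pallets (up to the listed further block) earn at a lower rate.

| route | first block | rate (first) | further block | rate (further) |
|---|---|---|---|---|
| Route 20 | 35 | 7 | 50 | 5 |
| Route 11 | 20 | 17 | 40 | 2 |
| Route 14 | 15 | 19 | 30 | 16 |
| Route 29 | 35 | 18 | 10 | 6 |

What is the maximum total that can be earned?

1735

Treat each block as its own option and order by rate: Route 14/tier1 19 > Route 29/tier1 18 > Route 11/tier1 17 > Route 14/tier2 16 > Route 20/tier1 7 > Route 29/tier2 6 > Route 20/tier2 5 > Route 11/tier2 2.
Route 14/tier1 (19): +15 — 85 left.
Route 29 tier1 at 18: fill all 35 — 50 left.
Fill Route 11 tier1 block (20 at 17) — 30 left.
Route 14 tier2 at 16: fill all 30 — 0 left.
Total = 19×15 + 18×35 + 17×20 + 16×30 = 1735.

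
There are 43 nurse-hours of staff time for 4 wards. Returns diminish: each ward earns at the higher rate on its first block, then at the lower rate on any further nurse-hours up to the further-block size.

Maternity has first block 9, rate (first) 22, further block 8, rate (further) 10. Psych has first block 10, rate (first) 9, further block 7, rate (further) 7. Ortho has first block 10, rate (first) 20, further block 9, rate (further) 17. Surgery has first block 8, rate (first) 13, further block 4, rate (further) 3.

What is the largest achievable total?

725

Rank every tier by rate: Maternity/T1 22 > Ortho/T1 20 > Ortho/T2 17 > Surgery/T1 13 > Maternity/T2 10 > Psych/T1 9 > Psych/T2 7 > Surgery/T2 3.
Maternity/T1 (22): +9 ; 34 left.
Ortho T1 at 20: fill all 10 ; 24 left.
Fill Ortho T2 block (9 at 17) ; 15 left.
Surgery/T1 (13): +8 ; 7 left.
7 remain; put them into Maternity T2 at 10.
Total = 22×9 + 20×10 + 17×9 + 13×8 + 10×7 = 725.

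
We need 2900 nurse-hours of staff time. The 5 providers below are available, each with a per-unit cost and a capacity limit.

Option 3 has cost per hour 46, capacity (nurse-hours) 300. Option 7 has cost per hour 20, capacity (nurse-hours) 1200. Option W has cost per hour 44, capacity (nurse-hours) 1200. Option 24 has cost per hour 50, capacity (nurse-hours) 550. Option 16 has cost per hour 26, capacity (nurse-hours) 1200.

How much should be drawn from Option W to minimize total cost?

500

Cheapest first:
Take 1200 from Option 7 at 20 ; need 1700 more.
Option 16 (26): use full 1200 ; 500 nurse-hours to go.
Option W (44): take the remaining 500 ; done.
Option 3, Option 24: unused.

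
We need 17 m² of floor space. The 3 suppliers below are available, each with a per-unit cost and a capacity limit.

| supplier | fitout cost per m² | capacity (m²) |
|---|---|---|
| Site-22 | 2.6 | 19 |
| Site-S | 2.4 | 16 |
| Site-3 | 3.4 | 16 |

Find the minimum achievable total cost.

Cheapest first:
Site-S (2.4): use full 16 ; 1 m² to go.
Site-22 (2.6): take the remaining 1 ; done.
Site-3: unused.
Cost = 16×2.4 + 1×2.6 = 41.

41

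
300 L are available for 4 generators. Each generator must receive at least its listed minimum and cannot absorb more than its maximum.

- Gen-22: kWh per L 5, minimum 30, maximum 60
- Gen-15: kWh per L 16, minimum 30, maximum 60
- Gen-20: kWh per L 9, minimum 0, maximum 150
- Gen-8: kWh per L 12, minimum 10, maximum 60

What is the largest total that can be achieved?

3180

Meeting every minimum uses 30+30+0+10 = 70 L, leaving 230.
Order the generators by kWh per L: Gen-15 16 > Gen-8 12 > Gen-20 9 > Gen-22 5.
Gen-15: +30 to 60 (cap) ; 200 left.
Gen-8: +50 to 60 (cap) ; 150 left.
Gen-20: +150 to 150 (cap) ; 0 left.
Total = 5×30 + 16×60 + 9×150 + 12×60 = 3180.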